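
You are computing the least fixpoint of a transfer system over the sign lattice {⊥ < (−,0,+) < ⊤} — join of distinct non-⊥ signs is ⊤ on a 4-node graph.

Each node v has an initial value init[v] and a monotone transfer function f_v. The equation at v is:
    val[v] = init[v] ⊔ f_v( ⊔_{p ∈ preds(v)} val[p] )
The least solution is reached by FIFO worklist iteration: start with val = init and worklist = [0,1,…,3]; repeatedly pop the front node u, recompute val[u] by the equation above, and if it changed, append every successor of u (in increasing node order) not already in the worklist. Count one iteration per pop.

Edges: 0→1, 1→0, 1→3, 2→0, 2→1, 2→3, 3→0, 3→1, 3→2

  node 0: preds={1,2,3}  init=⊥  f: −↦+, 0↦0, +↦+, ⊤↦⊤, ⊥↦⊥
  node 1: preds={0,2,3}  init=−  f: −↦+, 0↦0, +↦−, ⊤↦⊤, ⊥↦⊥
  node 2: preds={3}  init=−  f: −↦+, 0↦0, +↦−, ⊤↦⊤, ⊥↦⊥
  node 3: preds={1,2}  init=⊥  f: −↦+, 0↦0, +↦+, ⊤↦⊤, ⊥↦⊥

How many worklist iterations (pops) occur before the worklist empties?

10

Trace (10 dequeues):
  [1] u=0 | in − | out + | prev ⊥ | push {}
  [2] u=1 | in ⊤ | out ⊤ | prev − | push {0}
  [3] u=2 | in ⊥ | out − | ==
  [4] u=3 | in ⊤ | out ⊤ | prev ⊥ | push {1,2}
  [5] u=0 | in ⊤ | out ⊤ | prev + | push {}
  [6] u=1 | in ⊤ | out ⊤ | ==
  [7] u=2 | in ⊤ | out ⊤ | prev − | push {0,1,3}
  [8] u=0 | in ⊤ | out ⊤ | ==
  [9] u=1 | in ⊤ | out ⊤ | ==
  [10] u=3 | in ⊤ | out ⊤ | ==

Converged values:
  [0] ⊤
  [1] ⊤
  [2] ⊤
  [3] ⊤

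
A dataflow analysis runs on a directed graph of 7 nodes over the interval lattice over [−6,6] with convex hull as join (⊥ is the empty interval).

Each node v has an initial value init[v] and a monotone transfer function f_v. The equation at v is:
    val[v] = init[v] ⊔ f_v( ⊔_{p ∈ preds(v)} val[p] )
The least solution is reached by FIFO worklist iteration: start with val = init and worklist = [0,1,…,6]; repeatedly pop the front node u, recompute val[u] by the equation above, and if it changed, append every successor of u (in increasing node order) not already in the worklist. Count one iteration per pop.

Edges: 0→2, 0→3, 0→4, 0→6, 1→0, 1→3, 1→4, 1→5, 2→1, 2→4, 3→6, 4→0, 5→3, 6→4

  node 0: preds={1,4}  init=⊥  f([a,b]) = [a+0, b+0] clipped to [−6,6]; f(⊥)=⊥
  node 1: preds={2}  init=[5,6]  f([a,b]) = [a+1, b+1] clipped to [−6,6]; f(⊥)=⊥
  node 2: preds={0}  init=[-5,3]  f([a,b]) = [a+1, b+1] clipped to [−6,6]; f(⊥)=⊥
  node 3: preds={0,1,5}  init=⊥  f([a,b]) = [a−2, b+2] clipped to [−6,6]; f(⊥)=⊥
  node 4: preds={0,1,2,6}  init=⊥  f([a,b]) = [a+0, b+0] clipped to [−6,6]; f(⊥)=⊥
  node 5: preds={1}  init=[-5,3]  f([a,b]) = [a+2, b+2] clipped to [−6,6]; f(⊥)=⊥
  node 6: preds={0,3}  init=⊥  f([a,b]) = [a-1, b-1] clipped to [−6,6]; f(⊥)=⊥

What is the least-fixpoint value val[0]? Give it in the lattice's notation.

[-6,6]

Trace (18 dequeues):
  [1] u=0 | in [5,6] | out [5,6] | prev ⊥ | push {}
  [2] u=1 | in [-5,3] | out [-4,6] | prev [5,6] | push {0}
  [3] u=2 | in [5,6] | out [-5,6] | prev [-5,3] | push {1}
  [4] u=3 | in [-5,6] | out [-6,6] | prev ⊥ | push {}
  [5] u=4 | in [-5,6] | out [-5,6] | prev ⊥ | push {}
  [6] u=5 | in [-4,6] | out [-5,6] | prev [-5,3] | push {3}
  [7] u=6 | in [-6,6] | out [-6,5] | prev ⊥ | push {4}
  [8] u=0 | in [-5,6] | out [-5,6] | prev [5,6] | push {2,6}
  [9] u=1 | in [-5,6] | out [-4,6] | ==
  [10] u=3 | in [-5,6] | out [-6,6] | ==
  [11] u=4 | in [-6,6] | out [-6,6] | prev [-5,6] | push {0}
  [12] u=2 | in [-5,6] | out [-5,6] | ==
  [13] u=6 | in [-6,6] | out [-6,5] | ==
  [14] u=0 | in [-6,6] | out [-6,6] | prev [-5,6] | push {2,3,4,6}
  [15] u=2 | in [-6,6] | out [-5,6] | ==
  [16] u=3 | in [-6,6] | out [-6,6] | ==
  [17] u=4 | in [-6,6] | out [-6,6] | ==
  [18] u=6 | in [-6,6] | out [-6,5] | ==

Converged values:
  [0] [-6,6]
  [1] [-4,6]
  [2] [-5,6]
  [3] [-6,6]
  [4] [-6,6]
  [5] [-5,6]
  [6] [-6,5]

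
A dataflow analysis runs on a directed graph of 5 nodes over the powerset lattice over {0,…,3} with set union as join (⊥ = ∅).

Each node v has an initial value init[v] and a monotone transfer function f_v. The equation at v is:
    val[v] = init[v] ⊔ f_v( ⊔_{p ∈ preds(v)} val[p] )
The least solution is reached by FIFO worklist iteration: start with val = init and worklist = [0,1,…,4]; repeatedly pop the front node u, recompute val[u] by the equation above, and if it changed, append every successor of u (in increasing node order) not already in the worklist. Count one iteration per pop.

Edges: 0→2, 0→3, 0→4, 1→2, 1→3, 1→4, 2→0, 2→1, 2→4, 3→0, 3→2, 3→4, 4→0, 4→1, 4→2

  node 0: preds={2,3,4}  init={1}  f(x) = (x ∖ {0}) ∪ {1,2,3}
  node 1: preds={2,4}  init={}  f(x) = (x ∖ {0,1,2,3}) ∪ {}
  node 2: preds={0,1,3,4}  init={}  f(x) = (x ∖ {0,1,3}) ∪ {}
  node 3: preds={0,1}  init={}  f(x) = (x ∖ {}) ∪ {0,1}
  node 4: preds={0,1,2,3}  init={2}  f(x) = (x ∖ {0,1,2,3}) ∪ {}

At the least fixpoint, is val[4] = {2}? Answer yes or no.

Iteration log — 8 steps:
  step 1. node 0  ⊔preds={2}  new={1,2,3}  old={1}  +wl: 
  step 2. node 1  ⊔preds={2}  new={}  stable
  step 3. node 2  ⊔preds={1,2,3}  new={2}  old={}  +wl: 0,1
  step 4. node 3  ⊔preds={1,2,3}  new={0,1,2,3}  old={}  +wl: 2
  step 5. node 4  ⊔preds={0,1,2,3}  new={2}  stable
  step 6. node 0  ⊔preds={0,1,2,3}  new={1,2,3}  stable
  step 7. node 1  ⊔preds={2}  new={}  stable
  step 8. node 2  ⊔preds={0,1,2,3}  new={2}  stable

Least fixpoint reached:
  node 0: {1,2,3}
  node 1: {}
  node 2: {2}
  node 3: {0,1,2,3}
  node 4: {2}

yes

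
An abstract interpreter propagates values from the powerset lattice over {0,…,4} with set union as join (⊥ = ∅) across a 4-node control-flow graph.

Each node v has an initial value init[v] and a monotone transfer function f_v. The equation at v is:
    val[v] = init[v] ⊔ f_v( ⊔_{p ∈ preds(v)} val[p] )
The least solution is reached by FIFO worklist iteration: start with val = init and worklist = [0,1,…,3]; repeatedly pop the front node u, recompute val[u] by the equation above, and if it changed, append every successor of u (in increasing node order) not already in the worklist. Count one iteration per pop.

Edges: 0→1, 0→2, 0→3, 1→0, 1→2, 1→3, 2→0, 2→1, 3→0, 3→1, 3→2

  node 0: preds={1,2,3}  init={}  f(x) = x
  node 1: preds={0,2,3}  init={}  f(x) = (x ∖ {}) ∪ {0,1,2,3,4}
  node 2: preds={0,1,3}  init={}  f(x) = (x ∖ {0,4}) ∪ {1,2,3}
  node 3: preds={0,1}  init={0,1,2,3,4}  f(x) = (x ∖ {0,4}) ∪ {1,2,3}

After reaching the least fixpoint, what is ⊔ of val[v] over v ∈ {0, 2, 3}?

{0,1,2,3,4}

Iteration log — 6 steps:
  step 1. node 0  ⊔preds={0,1,2,3,4}  new={0,1,2,3,4}  old={}  +wl: 
  step 2. node 1  ⊔preds={0,1,2,3,4}  new={0,1,2,3,4}  old={}  +wl: 0
  step 3. node 2  ⊔preds={0,1,2,3,4}  new={1,2,3}  old={}  +wl: 1
  step 4. node 3  ⊔preds={0,1,2,3,4}  new={0,1,2,3,4}  stable
  step 5. node 0  ⊔preds={0,1,2,3,4}  new={0,1,2,3,4}  stable
  step 6. node 1  ⊔preds={0,1,2,3,4}  new={0,1,2,3,4}  stable

Least fixpoint reached:
  node 0: {0,1,2,3,4}
  node 1: {0,1,2,3,4}
  node 2: {1,2,3}
  node 3: {0,1,2,3,4}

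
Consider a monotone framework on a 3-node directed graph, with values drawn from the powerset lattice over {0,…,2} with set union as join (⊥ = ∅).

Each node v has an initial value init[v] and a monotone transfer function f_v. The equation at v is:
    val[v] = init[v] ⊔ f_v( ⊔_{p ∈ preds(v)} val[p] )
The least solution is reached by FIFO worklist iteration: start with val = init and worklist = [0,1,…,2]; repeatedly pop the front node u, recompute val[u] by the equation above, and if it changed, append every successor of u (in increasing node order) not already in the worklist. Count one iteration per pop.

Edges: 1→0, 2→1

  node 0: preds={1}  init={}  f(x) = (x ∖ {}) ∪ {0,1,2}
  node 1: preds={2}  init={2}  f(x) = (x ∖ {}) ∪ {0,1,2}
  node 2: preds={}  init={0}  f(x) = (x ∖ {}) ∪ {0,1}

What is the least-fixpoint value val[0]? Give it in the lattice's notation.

Worklist (5 pops):
  #1 pop 0: in={2} → {0,1,2} (was {}); enqueue []
  #2 pop 1: in={0} → {0,1,2} (was {2}); enqueue [0]
  #3 pop 2: in={} → {0,1} (was {0}); enqueue [1]
  #4 pop 0: in={0,1,2} → {0,1,2} (no change)
  #5 pop 1: in={0,1} → {0,1,2} (no change)

Fixpoint:
  val[0] = {0,1,2}
  val[1] = {0,1,2}
  val[2] = {0,1}

{0,1,2}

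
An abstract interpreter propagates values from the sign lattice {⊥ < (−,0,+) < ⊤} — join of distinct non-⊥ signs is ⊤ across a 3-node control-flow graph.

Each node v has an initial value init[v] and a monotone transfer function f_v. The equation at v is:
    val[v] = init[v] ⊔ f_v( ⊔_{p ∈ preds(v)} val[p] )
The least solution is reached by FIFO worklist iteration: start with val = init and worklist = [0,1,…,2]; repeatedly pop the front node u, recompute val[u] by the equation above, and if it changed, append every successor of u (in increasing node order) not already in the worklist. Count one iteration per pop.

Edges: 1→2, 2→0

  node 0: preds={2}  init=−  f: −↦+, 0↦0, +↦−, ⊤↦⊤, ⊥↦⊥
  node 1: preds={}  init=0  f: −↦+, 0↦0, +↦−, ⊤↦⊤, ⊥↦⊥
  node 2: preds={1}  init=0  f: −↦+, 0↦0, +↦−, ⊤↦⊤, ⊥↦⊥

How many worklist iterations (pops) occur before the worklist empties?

3

Trace (3 dequeues):
  [1] u=0 | in 0 | out ⊤ | prev − | push {}
  [2] u=1 | in ⊥ | out 0 | ==
  [3] u=2 | in 0 | out 0 | ==

Converged values:
  [0] ⊤
  [1] 0
  [2] 0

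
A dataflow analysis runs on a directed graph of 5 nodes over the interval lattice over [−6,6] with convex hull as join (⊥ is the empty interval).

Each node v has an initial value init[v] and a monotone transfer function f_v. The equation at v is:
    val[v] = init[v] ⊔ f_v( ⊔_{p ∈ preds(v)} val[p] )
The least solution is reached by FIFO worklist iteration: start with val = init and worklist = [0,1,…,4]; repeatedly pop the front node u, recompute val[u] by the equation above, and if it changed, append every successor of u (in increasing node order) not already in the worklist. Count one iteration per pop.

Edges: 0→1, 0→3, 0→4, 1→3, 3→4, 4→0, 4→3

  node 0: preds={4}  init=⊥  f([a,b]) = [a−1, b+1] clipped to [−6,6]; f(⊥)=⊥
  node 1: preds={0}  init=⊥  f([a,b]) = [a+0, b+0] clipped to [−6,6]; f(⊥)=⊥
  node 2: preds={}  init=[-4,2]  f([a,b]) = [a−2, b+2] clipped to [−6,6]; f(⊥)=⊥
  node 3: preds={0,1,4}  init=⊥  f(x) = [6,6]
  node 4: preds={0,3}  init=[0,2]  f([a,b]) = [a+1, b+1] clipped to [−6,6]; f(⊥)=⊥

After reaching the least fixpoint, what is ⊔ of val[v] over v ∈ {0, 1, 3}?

Trace (10 dequeues):
  [1] u=0 | in [0,2] | out [-1,3] | prev ⊥ | push {}
  [2] u=1 | in [-1,3] | out [-1,3] | prev ⊥ | push {}
  [3] u=2 | in ⊥ | out [-4,2] | ==
  [4] u=3 | in [-1,3] | out [6,6] | prev ⊥ | push {}
  [5] u=4 | in [-1,6] | out [0,6] | prev [0,2] | push {0,3}
  [6] u=0 | in [0,6] | out [-1,6] | prev [-1,3] | push {1,4}
  [7] u=3 | in [-1,6] | out [6,6] | ==
  [8] u=1 | in [-1,6] | out [-1,6] | prev [-1,3] | push {3}
  [9] u=4 | in [-1,6] | out [0,6] | ==
  [10] u=3 | in [-1,6] | out [6,6] | ==

Converged values:
  [0] [-1,6]
  [1] [-1,6]
  [2] [-4,2]
  [3] [6,6]
  [4] [0,6]

[-1,6]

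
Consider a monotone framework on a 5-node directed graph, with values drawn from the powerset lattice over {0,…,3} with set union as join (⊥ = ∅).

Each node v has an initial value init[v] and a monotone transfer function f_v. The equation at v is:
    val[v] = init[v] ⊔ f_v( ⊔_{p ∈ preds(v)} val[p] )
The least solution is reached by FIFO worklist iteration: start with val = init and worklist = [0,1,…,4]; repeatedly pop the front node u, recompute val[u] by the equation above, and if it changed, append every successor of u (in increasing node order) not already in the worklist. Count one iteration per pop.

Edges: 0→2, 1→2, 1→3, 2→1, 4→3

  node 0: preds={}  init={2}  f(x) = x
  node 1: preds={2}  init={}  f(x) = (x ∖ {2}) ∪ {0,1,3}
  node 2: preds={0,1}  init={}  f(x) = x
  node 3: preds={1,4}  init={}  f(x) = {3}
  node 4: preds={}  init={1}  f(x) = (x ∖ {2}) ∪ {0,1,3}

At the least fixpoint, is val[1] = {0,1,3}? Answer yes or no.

Worklist (7 pops):
  #1 pop 0: in={} → {2} (no change)
  #2 pop 1: in={} → {0,1,3} (was {}); enqueue []
  #3 pop 2: in={0,1,2,3} → {0,1,2,3} (was {}); enqueue [1]
  #4 pop 3: in={0,1,3} → {3} (was {}); enqueue []
  #5 pop 4: in={} → {0,1,3} (was {1}); enqueue [3]
  #6 pop 1: in={0,1,2,3} → {0,1,3} (no change)
  #7 pop 3: in={0,1,3} → {3} (no change)

Fixpoint:
  val[0] = {2}
  val[1] = {0,1,3}
  val[2] = {0,1,2,3}
  val[3] = {3}
  val[4] = {0,1,3}

yes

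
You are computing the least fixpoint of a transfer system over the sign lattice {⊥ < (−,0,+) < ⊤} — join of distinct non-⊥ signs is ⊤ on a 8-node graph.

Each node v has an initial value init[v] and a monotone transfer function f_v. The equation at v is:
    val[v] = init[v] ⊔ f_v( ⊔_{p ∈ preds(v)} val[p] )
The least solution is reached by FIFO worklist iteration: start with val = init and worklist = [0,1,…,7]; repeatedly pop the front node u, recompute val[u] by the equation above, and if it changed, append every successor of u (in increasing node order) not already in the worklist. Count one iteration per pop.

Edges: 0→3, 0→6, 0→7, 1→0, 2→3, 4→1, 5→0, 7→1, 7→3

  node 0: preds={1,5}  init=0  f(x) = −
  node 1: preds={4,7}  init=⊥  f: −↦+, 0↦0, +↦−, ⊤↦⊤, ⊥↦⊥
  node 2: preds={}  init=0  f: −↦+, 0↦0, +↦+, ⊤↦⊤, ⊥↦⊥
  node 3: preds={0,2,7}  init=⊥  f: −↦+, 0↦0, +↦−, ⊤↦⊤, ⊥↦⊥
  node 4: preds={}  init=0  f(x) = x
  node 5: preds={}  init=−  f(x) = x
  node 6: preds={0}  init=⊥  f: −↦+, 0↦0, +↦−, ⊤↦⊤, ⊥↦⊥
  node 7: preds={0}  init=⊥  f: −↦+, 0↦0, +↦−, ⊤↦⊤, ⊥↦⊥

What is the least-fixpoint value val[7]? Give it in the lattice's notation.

⊤

Iteration log — 12 steps:
  step 1. node 0  ⊔preds=−  new=⊤  old=0  +wl: 
  step 2. node 1  ⊔preds=0  new=0  old=⊥  +wl: 0
  step 3. node 2  ⊔preds=⊥  new=0  stable
  step 4. node 3  ⊔preds=⊤  new=⊤  old=⊥  +wl: 
  step 5. node 4  ⊔preds=⊥  new=0  stable
  step 6. node 5  ⊔preds=⊥  new=−  stable
  step 7. node 6  ⊔preds=⊤  new=⊤  old=⊥  +wl: 
  step 8. node 7  ⊔preds=⊤  new=⊤  old=⊥  +wl: 1,3
  step 9. node 0  ⊔preds=⊤  new=⊤  stable
  step 10. node 1  ⊔preds=⊤  new=⊤  old=0  +wl: 0
  step 11. node 3  ⊔preds=⊤  new=⊤  stable
  step 12. node 0  ⊔preds=⊤  new=⊤  stable

Least fixpoint reached:
  node 0: ⊤
  node 1: ⊤
  node 2: 0
  node 3: ⊤
  node 4: 0
  node 5: −
  node 6: ⊤
  node 7: ⊤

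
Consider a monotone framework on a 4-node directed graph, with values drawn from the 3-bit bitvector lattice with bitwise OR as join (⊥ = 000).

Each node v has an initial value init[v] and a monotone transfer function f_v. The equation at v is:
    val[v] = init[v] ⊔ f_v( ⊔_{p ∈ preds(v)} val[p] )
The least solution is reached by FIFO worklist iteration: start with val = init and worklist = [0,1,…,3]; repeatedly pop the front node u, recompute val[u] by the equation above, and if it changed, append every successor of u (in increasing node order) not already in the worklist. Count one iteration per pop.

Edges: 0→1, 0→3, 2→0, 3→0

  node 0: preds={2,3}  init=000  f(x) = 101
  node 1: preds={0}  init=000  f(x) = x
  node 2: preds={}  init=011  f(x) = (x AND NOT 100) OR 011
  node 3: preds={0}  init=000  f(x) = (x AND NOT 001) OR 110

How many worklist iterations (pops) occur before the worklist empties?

5

Worklist (5 pops):
  #1 pop 0: in=011 → 101 (was 000); enqueue []
  #2 pop 1: in=101 → 101 (was 000); enqueue []
  #3 pop 2: in=000 → 011 (no change)
  #4 pop 3: in=101 → 110 (was 000); enqueue [0]
  #5 pop 0: in=111 → 101 (no change)

Fixpoint:
  val[0] = 101
  val[1] = 101
  val[2] = 011
  val[3] = 110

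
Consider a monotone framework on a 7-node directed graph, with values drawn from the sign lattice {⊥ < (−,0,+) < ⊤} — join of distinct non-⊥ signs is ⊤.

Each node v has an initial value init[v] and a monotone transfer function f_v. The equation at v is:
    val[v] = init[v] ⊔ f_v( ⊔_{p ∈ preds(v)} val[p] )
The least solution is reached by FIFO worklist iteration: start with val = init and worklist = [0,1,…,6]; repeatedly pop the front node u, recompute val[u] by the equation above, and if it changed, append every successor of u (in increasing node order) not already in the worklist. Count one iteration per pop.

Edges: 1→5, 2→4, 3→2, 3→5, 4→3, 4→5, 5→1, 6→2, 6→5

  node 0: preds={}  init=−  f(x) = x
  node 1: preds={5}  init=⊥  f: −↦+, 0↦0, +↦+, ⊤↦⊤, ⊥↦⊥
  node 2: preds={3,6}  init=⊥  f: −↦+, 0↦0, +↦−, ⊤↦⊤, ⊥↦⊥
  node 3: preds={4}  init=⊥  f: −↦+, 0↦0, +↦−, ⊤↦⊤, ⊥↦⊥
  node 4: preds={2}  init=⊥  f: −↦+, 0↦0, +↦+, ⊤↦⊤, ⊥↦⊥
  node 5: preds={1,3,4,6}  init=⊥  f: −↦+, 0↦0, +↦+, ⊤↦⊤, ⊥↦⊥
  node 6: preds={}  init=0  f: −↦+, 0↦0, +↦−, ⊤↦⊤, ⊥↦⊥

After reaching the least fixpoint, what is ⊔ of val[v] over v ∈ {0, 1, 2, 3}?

⊤

Iteration log — 11 steps:
  step 1. node 0  ⊔preds=⊥  new=−  stable
  step 2. node 1  ⊔preds=⊥  new=⊥  stable
  step 3. node 2  ⊔preds=0  new=0  old=⊥  +wl: 
  step 4. node 3  ⊔preds=⊥  new=⊥  stable
  step 5. node 4  ⊔preds=0  new=0  old=⊥  +wl: 3
  step 6. node 5  ⊔preds=0  new=0  old=⊥  +wl: 1
  step 7. node 6  ⊔preds=⊥  new=0  stable
  step 8. node 3  ⊔preds=0  new=0  old=⊥  +wl: 2,5
  step 9. node 1  ⊔preds=0  new=0  old=⊥  +wl: 
  step 10. node 2  ⊔preds=0  new=0  stable
  step 11. node 5  ⊔preds=0  new=0  stable

Least fixpoint reached:
  node 0: −
  node 1: 0
  node 2: 0
  node 3: 0
  node 4: 0
  node 5: 0
  node 6: 0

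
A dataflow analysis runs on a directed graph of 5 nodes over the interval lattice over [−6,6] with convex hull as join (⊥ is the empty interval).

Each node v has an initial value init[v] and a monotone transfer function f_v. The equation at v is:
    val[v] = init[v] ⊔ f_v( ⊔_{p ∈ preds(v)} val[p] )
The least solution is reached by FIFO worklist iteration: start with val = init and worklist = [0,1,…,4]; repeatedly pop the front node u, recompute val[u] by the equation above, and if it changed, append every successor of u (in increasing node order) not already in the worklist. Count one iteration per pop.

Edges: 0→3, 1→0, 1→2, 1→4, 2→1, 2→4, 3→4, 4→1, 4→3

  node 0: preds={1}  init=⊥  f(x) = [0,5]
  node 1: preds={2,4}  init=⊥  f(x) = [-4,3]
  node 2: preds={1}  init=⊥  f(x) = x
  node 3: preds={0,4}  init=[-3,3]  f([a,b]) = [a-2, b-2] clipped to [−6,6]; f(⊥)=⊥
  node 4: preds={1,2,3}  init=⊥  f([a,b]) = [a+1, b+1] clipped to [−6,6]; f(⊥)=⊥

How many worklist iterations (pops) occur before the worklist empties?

Iteration log — 14 steps:
  step 1. node 0  ⊔preds=⊥  new=[0,5]  old=⊥  +wl: 
  step 2. node 1  ⊔preds=⊥  new=[-4,3]  old=⊥  +wl: 0
  step 3. node 2  ⊔preds=[-4,3]  new=[-4,3]  old=⊥  +wl: 1
  step 4. node 3  ⊔preds=[0,5]  new=[-3,3]  stable
  step 5. node 4  ⊔preds=[-4,3]  new=[-3,4]  old=⊥  +wl: 3
  step 6. node 0  ⊔preds=[-4,3]  new=[0,5]  stable
  step 7. node 1  ⊔preds=[-4,4]  new=[-4,3]  stable
  step 8. node 3  ⊔preds=[-3,5]  new=[-5,3]  old=[-3,3]  +wl: 4
  step 9. node 4  ⊔preds=[-5,3]  new=[-4,4]  old=[-3,4]  +wl: 1,3
  step 10. node 1  ⊔preds=[-4,4]  new=[-4,3]  stable
  step 11. node 3  ⊔preds=[-4,5]  new=[-6,3]  old=[-5,3]  +wl: 4
  step 12. node 4  ⊔preds=[-6,3]  new=[-5,4]  old=[-4,4]  +wl: 1,3
  step 13. node 1  ⊔preds=[-5,4]  new=[-4,3]  stable
  step 14. node 3  ⊔preds=[-5,5]  new=[-6,3]  stable

Least fixpoint reached:
  node 0: [0,5]
  node 1: [-4,3]
  node 2: [-4,3]
  node 3: [-6,3]
  node 4: [-5,4]

14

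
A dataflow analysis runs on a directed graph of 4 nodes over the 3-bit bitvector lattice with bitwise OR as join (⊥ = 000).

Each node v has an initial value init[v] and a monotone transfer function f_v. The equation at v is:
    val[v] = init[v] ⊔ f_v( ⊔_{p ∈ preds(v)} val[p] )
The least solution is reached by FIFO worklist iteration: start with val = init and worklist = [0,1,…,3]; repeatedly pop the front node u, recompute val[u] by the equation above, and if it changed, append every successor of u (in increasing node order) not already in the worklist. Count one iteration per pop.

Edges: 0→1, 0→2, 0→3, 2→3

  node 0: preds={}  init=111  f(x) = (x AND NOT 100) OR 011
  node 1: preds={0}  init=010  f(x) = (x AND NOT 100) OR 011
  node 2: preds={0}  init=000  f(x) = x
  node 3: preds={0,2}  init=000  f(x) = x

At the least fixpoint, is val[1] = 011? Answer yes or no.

Iteration log — 4 steps:
  step 1. node 0  ⊔preds=000  new=111  stable
  step 2. node 1  ⊔preds=111  new=011  old=010  +wl: 
  step 3. node 2  ⊔preds=111  new=111  old=000  +wl: 
  step 4. node 3  ⊔preds=111  new=111  old=000  +wl: 

Least fixpoint reached:
  node 0: 111
  node 1: 011
  node 2: 111
  node 3: 111

yes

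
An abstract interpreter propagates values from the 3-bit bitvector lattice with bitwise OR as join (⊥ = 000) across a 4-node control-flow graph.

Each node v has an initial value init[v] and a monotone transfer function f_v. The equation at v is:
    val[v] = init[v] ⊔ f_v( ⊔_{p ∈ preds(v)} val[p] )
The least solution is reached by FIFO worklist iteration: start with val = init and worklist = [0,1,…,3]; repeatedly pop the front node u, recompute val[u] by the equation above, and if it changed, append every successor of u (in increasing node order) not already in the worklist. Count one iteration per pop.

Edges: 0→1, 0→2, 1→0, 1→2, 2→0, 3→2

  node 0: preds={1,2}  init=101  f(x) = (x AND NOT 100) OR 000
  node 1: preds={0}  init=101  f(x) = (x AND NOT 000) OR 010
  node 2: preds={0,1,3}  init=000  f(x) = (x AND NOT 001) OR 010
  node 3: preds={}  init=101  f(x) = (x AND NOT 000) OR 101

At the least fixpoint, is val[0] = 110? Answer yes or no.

no

Iteration log — 7 steps:
  step 1. node 0  ⊔preds=101  new=101  stable
  step 2. node 1  ⊔preds=101  new=111  old=101  +wl: 0
  step 3. node 2  ⊔preds=111  new=110  old=000  +wl: 
  step 4. node 3  ⊔preds=000  new=101  stable
  step 5. node 0  ⊔preds=111  new=111  old=101  +wl: 1,2
  step 6. node 1  ⊔preds=111  new=111  stable
  step 7. node 2  ⊔preds=111  new=110  stable

Least fixpoint reached:
  node 0: 111
  node 1: 111
  node 2: 110
  node 3: 101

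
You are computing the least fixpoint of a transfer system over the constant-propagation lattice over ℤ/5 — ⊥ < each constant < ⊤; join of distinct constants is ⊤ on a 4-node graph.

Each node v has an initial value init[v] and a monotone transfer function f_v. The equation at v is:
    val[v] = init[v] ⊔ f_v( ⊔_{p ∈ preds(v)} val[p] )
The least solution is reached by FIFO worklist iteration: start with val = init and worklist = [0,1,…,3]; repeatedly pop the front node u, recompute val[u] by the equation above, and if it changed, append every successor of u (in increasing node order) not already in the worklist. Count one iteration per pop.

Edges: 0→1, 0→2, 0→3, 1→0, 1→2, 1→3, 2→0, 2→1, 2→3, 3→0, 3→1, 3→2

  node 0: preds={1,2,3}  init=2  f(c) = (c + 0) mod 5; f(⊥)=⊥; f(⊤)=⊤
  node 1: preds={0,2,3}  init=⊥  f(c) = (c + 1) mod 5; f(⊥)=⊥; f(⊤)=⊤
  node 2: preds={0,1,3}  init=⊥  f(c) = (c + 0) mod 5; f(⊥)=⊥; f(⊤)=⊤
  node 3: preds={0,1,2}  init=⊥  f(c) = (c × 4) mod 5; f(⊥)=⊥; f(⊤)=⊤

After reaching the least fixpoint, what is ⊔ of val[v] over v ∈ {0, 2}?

Iteration log — 9 steps:
  step 1. node 0  ⊔preds=⊥  new=2  stable
  step 2. node 1  ⊔preds=2  new=3  old=⊥  +wl: 0
  step 3. node 2  ⊔preds=⊤  new=⊤  old=⊥  +wl: 1
  step 4. node 3  ⊔preds=⊤  new=⊤  old=⊥  +wl: 2
  step 5. node 0  ⊔preds=⊤  new=⊤  old=2  +wl: 3
  step 6. node 1  ⊔preds=⊤  new=⊤  old=3  +wl: 0
  step 7. node 2  ⊔preds=⊤  new=⊤  stable
  step 8. node 3  ⊔preds=⊤  new=⊤  stable
  step 9. node 0  ⊔preds=⊤  new=⊤  stable

Least fixpoint reached:
  node 0: ⊤
  node 1: ⊤
  node 2: ⊤
  node 3: ⊤

⊤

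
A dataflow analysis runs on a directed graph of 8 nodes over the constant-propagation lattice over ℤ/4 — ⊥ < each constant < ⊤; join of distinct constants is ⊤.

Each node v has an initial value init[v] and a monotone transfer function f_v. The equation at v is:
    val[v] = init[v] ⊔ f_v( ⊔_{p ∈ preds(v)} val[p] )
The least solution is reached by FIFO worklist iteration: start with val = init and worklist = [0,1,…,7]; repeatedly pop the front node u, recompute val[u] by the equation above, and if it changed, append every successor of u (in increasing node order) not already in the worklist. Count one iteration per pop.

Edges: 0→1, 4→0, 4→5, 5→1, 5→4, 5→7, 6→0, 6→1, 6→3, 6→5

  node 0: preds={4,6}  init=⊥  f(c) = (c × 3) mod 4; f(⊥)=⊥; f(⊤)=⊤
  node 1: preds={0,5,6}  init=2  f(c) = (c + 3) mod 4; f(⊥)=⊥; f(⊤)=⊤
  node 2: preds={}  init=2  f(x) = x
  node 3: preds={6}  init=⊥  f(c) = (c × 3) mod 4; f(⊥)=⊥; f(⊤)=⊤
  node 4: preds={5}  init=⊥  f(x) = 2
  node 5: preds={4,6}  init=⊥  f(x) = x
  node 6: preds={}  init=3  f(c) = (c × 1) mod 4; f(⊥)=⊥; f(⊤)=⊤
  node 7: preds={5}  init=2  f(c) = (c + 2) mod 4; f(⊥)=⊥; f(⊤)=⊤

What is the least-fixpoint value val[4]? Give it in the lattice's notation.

Iteration log — 11 steps:
  step 1. node 0  ⊔preds=3  new=1  old=⊥  +wl: 
  step 2. node 1  ⊔preds=⊤  new=⊤  old=2  +wl: 
  step 3. node 2  ⊔preds=⊥  new=2  stable
  step 4. node 3  ⊔preds=3  new=1  old=⊥  +wl: 
  step 5. node 4  ⊔preds=⊥  new=2  old=⊥  +wl: 0
  step 6. node 5  ⊔preds=⊤  new=⊤  old=⊥  +wl: 1,4
  step 7. node 6  ⊔preds=⊥  new=3  stable
  step 8. node 7  ⊔preds=⊤  new=⊤  old=2  +wl: 
  step 9. node 0  ⊔preds=⊤  new=⊤  old=1  +wl: 
  step 10. node 1  ⊔preds=⊤  new=⊤  stable
  step 11. node 4  ⊔preds=⊤  new=2  stable

Least fixpoint reached:
  node 0: ⊤
  node 1: ⊤
  node 2: 2
  node 3: 1
  node 4: 2
  node 5: ⊤
  node 6: 3
  node 7: ⊤

2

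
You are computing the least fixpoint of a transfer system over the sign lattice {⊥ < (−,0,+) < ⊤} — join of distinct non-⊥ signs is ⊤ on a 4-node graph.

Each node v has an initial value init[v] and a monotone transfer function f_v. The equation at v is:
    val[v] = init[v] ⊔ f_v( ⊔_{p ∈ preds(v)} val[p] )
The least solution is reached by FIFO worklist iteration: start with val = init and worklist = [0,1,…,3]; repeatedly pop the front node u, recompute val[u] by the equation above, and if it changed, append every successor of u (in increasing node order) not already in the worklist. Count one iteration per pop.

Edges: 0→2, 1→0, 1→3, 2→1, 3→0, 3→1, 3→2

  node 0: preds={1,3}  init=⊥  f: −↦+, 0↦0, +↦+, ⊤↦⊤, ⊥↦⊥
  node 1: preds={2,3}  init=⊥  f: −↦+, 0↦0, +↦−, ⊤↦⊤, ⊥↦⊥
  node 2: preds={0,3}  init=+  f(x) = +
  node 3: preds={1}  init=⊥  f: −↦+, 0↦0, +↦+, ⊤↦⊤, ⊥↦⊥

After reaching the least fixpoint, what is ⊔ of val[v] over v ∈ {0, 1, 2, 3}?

⊤

Worklist (7 pops):
  #1 pop 0: in=⊥ → ⊥ (no change)
  #2 pop 1: in=+ → − (was ⊥); enqueue [0]
  #3 pop 2: in=⊥ → + (no change)
  #4 pop 3: in=− → + (was ⊥); enqueue [1,2]
  #5 pop 0: in=⊤ → ⊤ (was ⊥); enqueue []
  #6 pop 1: in=+ → − (no change)
  #7 pop 2: in=⊤ → + (no change)

Fixpoint:
  val[0] = ⊤
  val[1] = −
  val[2] = +
  val[3] = +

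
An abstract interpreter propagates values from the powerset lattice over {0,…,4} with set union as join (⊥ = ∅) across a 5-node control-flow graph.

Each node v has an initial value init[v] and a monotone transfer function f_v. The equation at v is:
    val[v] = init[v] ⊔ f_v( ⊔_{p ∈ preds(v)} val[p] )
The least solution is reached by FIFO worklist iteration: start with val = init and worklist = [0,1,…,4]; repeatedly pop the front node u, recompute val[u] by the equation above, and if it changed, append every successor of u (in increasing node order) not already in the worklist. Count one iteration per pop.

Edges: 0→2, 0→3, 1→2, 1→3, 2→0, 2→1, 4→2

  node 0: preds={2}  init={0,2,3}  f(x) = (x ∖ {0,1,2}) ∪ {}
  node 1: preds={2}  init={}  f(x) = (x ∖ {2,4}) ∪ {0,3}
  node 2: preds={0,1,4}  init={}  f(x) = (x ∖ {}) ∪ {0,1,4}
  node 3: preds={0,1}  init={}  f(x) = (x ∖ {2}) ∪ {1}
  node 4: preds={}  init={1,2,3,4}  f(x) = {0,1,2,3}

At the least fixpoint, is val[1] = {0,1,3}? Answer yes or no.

Trace (9 dequeues):
  [1] u=0 | in {} | out {0,2,3} | ==
  [2] u=1 | in {} | out {0,3} | prev {} | push {}
  [3] u=2 | in {0,1,2,3,4} | out {0,1,2,3,4} | prev {} | push {0,1}
  [4] u=3 | in {0,2,3} | out {0,1,3} | prev {} | push {}
  [5] u=4 | in {} | out {0,1,2,3,4} | prev {1,2,3,4} | push {2}
  [6] u=0 | in {0,1,2,3,4} | out {0,2,3,4} | prev {0,2,3} | push {3}
  [7] u=1 | in {0,1,2,3,4} | out {0,1,3} | prev {0,3} | push {}
  [8] u=2 | in {0,1,2,3,4} | out {0,1,2,3,4} | ==
  [9] u=3 | in {0,1,2,3,4} | out {0,1,3,4} | prev {0,1,3} | push {}

Converged values:
  [0] {0,2,3,4}
  [1] {0,1,3}
  [2] {0,1,2,3,4}
  [3] {0,1,3,4}
  [4] {0,1,2,3,4}

yes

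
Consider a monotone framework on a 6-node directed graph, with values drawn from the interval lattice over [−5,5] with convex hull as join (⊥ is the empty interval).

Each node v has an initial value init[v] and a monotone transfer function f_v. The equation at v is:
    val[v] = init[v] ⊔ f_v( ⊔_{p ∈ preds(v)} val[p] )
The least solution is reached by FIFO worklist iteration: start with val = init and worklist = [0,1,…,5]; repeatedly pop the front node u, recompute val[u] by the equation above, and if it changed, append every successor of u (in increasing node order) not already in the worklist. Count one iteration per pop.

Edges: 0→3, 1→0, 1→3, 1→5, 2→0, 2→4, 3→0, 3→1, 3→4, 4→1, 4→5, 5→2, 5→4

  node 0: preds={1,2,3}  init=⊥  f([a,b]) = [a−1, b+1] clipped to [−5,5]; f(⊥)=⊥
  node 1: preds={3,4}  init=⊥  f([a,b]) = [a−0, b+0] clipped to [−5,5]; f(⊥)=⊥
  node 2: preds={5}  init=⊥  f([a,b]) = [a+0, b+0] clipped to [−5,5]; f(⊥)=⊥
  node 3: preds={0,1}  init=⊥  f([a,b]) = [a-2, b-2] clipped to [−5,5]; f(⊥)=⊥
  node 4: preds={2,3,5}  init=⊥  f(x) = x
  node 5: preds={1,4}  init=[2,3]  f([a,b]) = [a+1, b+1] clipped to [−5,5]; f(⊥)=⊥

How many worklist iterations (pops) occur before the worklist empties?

36

Worklist (36 pops):
  #1 pop 0: in=⊥ → ⊥ (no change)
  #2 pop 1: in=⊥ → ⊥ (no change)
  #3 pop 2: in=[2,3] → [2,3] (was ⊥); enqueue [0]
  #4 pop 3: in=⊥ → ⊥ (no change)
  #5 pop 4: in=[2,3] → [2,3] (was ⊥); enqueue [1]
  #6 pop 5: in=[2,3] → [2,4] (was [2,3]); enqueue [2,4]
  #7 pop 0: in=[2,3] → [1,4] (was ⊥); enqueue [3]
  #8 pop 1: in=[2,3] → [2,3] (was ⊥); enqueue [0,5]
  #9 pop 2: in=[2,4] → [2,4] (was [2,3]); enqueue []
  #10 pop 4: in=[2,4] → [2,4] (was [2,3]); enqueue [1]
  #11 pop 3: in=[1,4] → [-1,2] (was ⊥); enqueue [4]
  #12 pop 0: in=[-1,4] → [-2,5] (was [1,4]); enqueue [3]
  #13 pop 5: in=[2,4] → [2,5] (was [2,4]); enqueue [2]
  #14 pop 1: in=[-1,4] → [-1,4] (was [2,3]); enqueue [0,5]
  #15 pop 4: in=[-1,5] → [-1,5] (was [2,4]); enqueue [1]
  #16 pop 3: in=[-2,5] → [-4,3] (was [-1,2]); enqueue [4]
  #17 pop 2: in=[2,5] → [2,5] (was [2,4]); enqueue []
  #18 pop 0: in=[-4,5] → [-5,5] (was [-2,5]); enqueue [3]
  #19 pop 5: in=[-1,5] → [0,5] (was [2,5]); enqueue [2]
  #20 pop 1: in=[-4,5] → [-4,5] (was [-1,4]); enqueue [0,5]
  #21 pop 4: in=[-4,5] → [-4,5] (was [-1,5]); enqueue [1]
  #22 pop 3: in=[-5,5] → [-5,3] (was [-4,3]); enqueue [4]
  #23 pop 2: in=[0,5] → [0,5] (was [2,5]); enqueue []
  #24 pop 0: in=[-5,5] → [-5,5] (no change)
  #25 pop 5: in=[-4,5] → [-3,5] (was [0,5]); enqueue [2]
  #26 pop 1: in=[-5,5] → [-5,5] (was [-4,5]); enqueue [0,3,5]
  #27 pop 4: in=[-5,5] → [-5,5] (was [-4,5]); enqueue [1]
  #28 pop 2: in=[-3,5] → [-3,5] (was [0,5]); enqueue [4]
  #29 pop 0: in=[-5,5] → [-5,5] (no change)
  #30 pop 3: in=[-5,5] → [-5,3] (no change)
  #31 pop 5: in=[-5,5] → [-4,5] (was [-3,5]); enqueue [2]
  #32 pop 1: in=[-5,5] → [-5,5] (no change)
  #33 pop 4: in=[-5,5] → [-5,5] (no change)
  #34 pop 2: in=[-4,5] → [-4,5] (was [-3,5]); enqueue [0,4]
  #35 pop 0: in=[-5,5] → [-5,5] (no change)
  #36 pop 4: in=[-5,5] → [-5,5] (no change)

Fixpoint:
  val[0] = [-5,5]
  val[1] = [-5,5]
  val[2] = [-4,5]
  val[3] = [-5,3]
  val[4] = [-5,5]
  val[5] = [-4,5]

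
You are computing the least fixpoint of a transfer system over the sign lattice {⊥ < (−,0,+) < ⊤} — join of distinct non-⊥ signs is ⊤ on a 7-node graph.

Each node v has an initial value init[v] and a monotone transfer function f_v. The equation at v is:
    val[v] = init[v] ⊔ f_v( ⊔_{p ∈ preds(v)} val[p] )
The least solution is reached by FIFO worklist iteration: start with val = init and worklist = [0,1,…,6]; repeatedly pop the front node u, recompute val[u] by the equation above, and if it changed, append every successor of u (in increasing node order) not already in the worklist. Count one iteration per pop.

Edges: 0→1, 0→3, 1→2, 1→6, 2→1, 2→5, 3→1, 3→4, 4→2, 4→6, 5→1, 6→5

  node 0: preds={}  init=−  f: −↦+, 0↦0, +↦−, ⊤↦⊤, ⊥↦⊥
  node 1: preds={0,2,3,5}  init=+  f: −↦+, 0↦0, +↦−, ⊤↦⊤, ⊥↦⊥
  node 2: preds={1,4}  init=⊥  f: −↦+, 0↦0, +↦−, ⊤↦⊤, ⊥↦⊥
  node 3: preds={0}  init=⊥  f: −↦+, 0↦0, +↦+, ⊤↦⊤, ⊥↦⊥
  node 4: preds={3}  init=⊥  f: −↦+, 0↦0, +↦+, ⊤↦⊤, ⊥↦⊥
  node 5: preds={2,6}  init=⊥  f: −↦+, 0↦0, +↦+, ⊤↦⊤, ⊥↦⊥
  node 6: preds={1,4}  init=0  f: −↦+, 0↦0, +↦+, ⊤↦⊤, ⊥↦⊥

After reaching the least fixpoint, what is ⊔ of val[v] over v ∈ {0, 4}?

Iteration log — 12 steps:
  step 1. node 0  ⊔preds=⊥  new=−  stable
  step 2. node 1  ⊔preds=−  new=+  stable
  step 3. node 2  ⊔preds=+  new=−  old=⊥  +wl: 1
  step 4. node 3  ⊔preds=−  new=+  old=⊥  +wl: 
  step 5. node 4  ⊔preds=+  new=+  old=⊥  +wl: 2
  step 6. node 5  ⊔preds=⊤  new=⊤  old=⊥  +wl: 
  step 7. node 6  ⊔preds=+  new=⊤  old=0  +wl: 5
  step 8. node 1  ⊔preds=⊤  new=⊤  old=+  +wl: 6
  step 9. node 2  ⊔preds=⊤  new=⊤  old=−  +wl: 1
  step 10. node 5  ⊔preds=⊤  new=⊤  stable
  step 11. node 6  ⊔preds=⊤  new=⊤  stable
  step 12. node 1  ⊔preds=⊤  new=⊤  stable

Least fixpoint reached:
  node 0: −
  node 1: ⊤
  node 2: ⊤
  node 3: +
  node 4: +
  node 5: ⊤
  node 6: ⊤

⊤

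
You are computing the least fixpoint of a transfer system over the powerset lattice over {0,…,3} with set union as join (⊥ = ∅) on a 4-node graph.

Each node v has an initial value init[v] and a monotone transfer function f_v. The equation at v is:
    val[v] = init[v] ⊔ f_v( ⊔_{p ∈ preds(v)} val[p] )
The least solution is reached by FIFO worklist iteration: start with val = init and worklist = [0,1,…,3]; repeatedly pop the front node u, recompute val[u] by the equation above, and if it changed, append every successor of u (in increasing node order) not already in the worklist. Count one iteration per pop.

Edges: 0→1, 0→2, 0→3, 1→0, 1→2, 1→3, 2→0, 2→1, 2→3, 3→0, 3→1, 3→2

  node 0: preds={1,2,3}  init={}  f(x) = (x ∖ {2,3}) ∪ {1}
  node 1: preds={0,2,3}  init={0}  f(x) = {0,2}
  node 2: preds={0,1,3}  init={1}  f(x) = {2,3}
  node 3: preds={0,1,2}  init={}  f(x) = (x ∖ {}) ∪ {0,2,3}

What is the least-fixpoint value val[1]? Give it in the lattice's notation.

Trace (7 dequeues):
  [1] u=0 | in {0,1} | out {0,1} | prev {} | push {}
  [2] u=1 | in {0,1} | out {0,2} | prev {0} | push {0}
  [3] u=2 | in {0,1,2} | out {1,2,3} | prev {1} | push {1}
  [4] u=3 | in {0,1,2,3} | out {0,1,2,3} | prev {} | push {2}
  [5] u=0 | in {0,1,2,3} | out {0,1} | ==
  [6] u=1 | in {0,1,2,3} | out {0,2} | ==
  [7] u=2 | in {0,1,2,3} | out {1,2,3} | ==

Converged values:
  [0] {0,1}
  [1] {0,2}
  [2] {1,2,3}
  [3] {0,1,2,3}

{0,2}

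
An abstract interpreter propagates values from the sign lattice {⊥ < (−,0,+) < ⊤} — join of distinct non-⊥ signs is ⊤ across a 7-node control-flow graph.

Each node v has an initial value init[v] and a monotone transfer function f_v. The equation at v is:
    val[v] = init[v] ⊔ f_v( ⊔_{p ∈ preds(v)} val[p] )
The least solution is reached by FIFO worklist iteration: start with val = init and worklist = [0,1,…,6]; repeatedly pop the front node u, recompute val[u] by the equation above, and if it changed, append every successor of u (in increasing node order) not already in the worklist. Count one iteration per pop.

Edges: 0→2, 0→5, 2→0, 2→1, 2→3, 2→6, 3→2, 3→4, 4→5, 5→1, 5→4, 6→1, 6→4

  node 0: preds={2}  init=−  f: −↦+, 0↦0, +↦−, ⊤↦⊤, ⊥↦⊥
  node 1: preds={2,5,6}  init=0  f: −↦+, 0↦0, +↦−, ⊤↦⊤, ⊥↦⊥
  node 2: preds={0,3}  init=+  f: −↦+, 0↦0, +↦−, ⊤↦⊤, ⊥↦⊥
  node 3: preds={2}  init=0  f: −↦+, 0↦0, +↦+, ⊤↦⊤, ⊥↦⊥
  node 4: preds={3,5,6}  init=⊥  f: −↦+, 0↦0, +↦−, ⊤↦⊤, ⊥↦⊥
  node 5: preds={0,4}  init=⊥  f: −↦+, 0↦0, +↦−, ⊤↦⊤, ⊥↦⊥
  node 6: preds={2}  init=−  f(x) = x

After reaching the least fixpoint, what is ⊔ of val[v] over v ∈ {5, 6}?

⊤

Trace (12 dequeues):
  [1] u=0 | in + | out − | ==
  [2] u=1 | in ⊤ | out ⊤ | prev 0 | push {}
  [3] u=2 | in ⊤ | out ⊤ | prev + | push {0,1}
  [4] u=3 | in ⊤ | out ⊤ | prev 0 | push {2}
  [5] u=4 | in ⊤ | out ⊤ | prev ⊥ | push {}
  [6] u=5 | in ⊤ | out ⊤ | prev ⊥ | push {4}
  [7] u=6 | in ⊤ | out ⊤ | prev − | push {}
  [8] u=0 | in ⊤ | out ⊤ | prev − | push {5}
  [9] u=1 | in ⊤ | out ⊤ | ==
  [10] u=2 | in ⊤ | out ⊤ | ==
  [11] u=4 | in ⊤ | out ⊤ | ==
  [12] u=5 | in ⊤ | out ⊤ | ==

Converged values:
  [0] ⊤
  [1] ⊤
  [2] ⊤
  [3] ⊤
  [4] ⊤
  [5] ⊤
  [6] ⊤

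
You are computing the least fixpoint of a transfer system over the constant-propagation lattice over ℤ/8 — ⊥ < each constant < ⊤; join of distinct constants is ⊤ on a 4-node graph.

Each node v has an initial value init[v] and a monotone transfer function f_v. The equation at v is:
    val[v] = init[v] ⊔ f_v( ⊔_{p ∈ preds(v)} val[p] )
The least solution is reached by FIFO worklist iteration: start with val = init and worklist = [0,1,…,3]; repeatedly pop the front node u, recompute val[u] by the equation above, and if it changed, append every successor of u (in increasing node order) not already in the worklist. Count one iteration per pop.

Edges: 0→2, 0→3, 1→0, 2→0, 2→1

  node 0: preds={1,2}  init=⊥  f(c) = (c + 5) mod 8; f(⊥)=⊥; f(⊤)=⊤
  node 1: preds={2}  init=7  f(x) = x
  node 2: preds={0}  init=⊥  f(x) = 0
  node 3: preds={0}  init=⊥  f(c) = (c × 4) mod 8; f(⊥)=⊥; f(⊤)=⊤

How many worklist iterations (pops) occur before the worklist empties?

Worklist (9 pops):
  #1 pop 0: in=7 → 4 (was ⊥); enqueue []
  #2 pop 1: in=⊥ → 7 (no change)
  #3 pop 2: in=4 → 0 (was ⊥); enqueue [0,1]
  #4 pop 3: in=4 → 0 (was ⊥); enqueue []
  #5 pop 0: in=⊤ → ⊤ (was 4); enqueue [2,3]
  #6 pop 1: in=0 → ⊤ (was 7); enqueue [0]
  #7 pop 2: in=⊤ → 0 (no change)
  #8 pop 3: in=⊤ → ⊤ (was 0); enqueue []
  #9 pop 0: in=⊤ → ⊤ (no change)

Fixpoint:
  val[0] = ⊤
  val[1] = ⊤
  val[2] = 0
  val[3] = ⊤

9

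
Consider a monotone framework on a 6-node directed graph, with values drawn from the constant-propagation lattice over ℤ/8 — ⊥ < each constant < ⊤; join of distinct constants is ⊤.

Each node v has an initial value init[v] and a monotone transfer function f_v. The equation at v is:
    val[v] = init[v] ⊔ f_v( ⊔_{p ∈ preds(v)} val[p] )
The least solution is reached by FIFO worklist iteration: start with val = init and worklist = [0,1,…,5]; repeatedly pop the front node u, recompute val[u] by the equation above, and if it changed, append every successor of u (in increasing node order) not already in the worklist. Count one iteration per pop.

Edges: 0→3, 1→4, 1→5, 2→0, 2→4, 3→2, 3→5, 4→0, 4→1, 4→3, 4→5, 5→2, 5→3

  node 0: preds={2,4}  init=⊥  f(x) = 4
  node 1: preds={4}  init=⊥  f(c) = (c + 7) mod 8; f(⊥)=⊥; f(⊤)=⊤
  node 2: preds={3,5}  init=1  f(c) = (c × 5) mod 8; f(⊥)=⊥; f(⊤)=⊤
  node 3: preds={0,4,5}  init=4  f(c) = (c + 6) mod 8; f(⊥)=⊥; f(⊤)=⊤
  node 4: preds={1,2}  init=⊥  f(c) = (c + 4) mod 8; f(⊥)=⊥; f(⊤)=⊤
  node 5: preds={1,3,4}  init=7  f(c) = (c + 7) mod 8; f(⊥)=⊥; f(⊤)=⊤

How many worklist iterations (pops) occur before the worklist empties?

12

Worklist (12 pops):
  #1 pop 0: in=1 → 4 (was ⊥); enqueue []
  #2 pop 1: in=⊥ → ⊥ (no change)
  #3 pop 2: in=⊤ → ⊤ (was 1); enqueue [0]
  #4 pop 3: in=⊤ → ⊤ (was 4); enqueue [2]
  #5 pop 4: in=⊤ → ⊤ (was ⊥); enqueue [1,3]
  #6 pop 5: in=⊤ → ⊤ (was 7); enqueue []
  #7 pop 0: in=⊤ → 4 (no change)
  #8 pop 2: in=⊤ → ⊤ (no change)
  #9 pop 1: in=⊤ → ⊤ (was ⊥); enqueue [4,5]
  #10 pop 3: in=⊤ → ⊤ (no change)
  #11 pop 4: in=⊤ → ⊤ (no change)
  #12 pop 5: in=⊤ → ⊤ (no change)

Fixpoint:
  val[0] = 4
  val[1] = ⊤
  val[2] = ⊤
  val[3] = ⊤
  val[4] = ⊤
  val[5] = ⊤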